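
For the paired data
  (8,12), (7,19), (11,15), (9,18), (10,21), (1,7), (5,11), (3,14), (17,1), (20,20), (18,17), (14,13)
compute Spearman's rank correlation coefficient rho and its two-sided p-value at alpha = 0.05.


Step 1: Rank x and y separately (midranks; no ties here).
rank(x): 8->5, 7->4, 11->8, 9->6, 10->7, 1->1, 5->3, 3->2, 17->10, 20->12, 18->11, 14->9
rank(y): 12->4, 19->10, 15->7, 18->9, 21->12, 7->2, 11->3, 14->6, 1->1, 20->11, 17->8, 13->5
Step 2: d_i = R_x(i) - R_y(i); compute d_i^2.
  (5-4)^2=1, (4-10)^2=36, (8-7)^2=1, (6-9)^2=9, (7-12)^2=25, (1-2)^2=1, (3-3)^2=0, (2-6)^2=16, (10-1)^2=81, (12-11)^2=1, (11-8)^2=9, (9-5)^2=16
sum(d^2) = 196.
Step 3: rho = 1 - 6*196 / (12*(12^2 - 1)) = 1 - 1176/1716 = 0.314685.
Step 4: Under H0, t = rho * sqrt((n-2)/(1-rho^2)) = 1.0484 ~ t(10).
Step 5: Two-sided p-value from the t-distribution with 10 df = 0.319139.
Step 6: alpha = 0.05. fail to reject H0.

rho = 0.3147, p = 0.319139, fail to reject H0 at alpha = 0.05.


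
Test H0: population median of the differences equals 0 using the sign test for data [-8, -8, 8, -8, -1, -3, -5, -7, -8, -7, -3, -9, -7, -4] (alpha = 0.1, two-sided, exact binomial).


Step 1: Discard zero differences. Original n = 14; n_eff = number of nonzero differences = 14.
Nonzero differences (with sign): -8, -8, +8, -8, -1, -3, -5, -7, -8, -7, -3, -9, -7, -4
Step 2: Count signs: positive = 1, negative = 13.
Step 3: Under H0: P(positive) = 0.5, so the number of positives S ~ Bin(14, 0.5).
Step 4: Two-sided exact p-value = sum of Bin(14,0.5) probabilities at or below the observed probability = 0.001831.
Step 5: alpha = 0.1. reject H0.

n_eff = 14, pos = 1, neg = 13, p = 0.001831, reject H0.


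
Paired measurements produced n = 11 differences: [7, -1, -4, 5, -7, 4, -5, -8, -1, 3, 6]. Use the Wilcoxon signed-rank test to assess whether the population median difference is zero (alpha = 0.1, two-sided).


Step 1: Drop any zero differences (none here) and take |d_i|.
|d| = [7, 1, 4, 5, 7, 4, 5, 8, 1, 3, 6]
Step 2: Midrank |d_i| (ties get averaged ranks).
ranks: |7|->9.5, |1|->1.5, |4|->4.5, |5|->6.5, |7|->9.5, |4|->4.5, |5|->6.5, |8|->11, |1|->1.5, |3|->3, |6|->8
Step 3: Attach original signs; sum ranks with positive sign and with negative sign.
W+ = 9.5 + 6.5 + 4.5 + 3 + 8 = 31.5
W- = 1.5 + 4.5 + 9.5 + 6.5 + 11 + 1.5 = 34.5
(Check: W+ + W- = 66 should equal n(n+1)/2 = 66.)
Step 4: Test statistic W = min(W+, W-) = 31.5.
Step 5: Ties in |d|, so use the tie-corrected normal approximation.
        E[W] = n(n+1)/4 = 11*12/4 = 33.
        Tie groups: |d|=1 (t=2), |d|=4 (t=2), |d|=5 (t=2), |d|=7 (t=2); sum(t^3 - t) = 24.
        Var[W] = n(n+1)(2n+1)/24 - sum(t^3-t)/48 = 3036/24 - 24/48 = 126.
        z = (W - E[W]) / sqrt(Var[W]) = (31.5 - 33) / 11.2250 = -0.1336.
        Two-sided p = 2*Phi(z) = 0.893695.
Step 6: alpha = 0.1. fail to reject H0.

W+ = 31.5, W- = 34.5, W = min = 31.5, p = 0.893695, fail to reject H0.


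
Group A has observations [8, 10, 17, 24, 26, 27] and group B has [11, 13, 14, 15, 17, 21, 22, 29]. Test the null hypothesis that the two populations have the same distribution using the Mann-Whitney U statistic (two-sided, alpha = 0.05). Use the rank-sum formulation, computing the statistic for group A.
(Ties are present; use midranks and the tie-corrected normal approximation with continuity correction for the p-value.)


Step 1: Combine and sort all 14 observations; assign midranks.
sorted (value, group): (8,X), (10,X), (11,Y), (13,Y), (14,Y), (15,Y), (17,X), (17,Y), (21,Y), (22,Y), (24,X), (26,X), (27,X), (29,Y)
ranks: 8->1, 10->2, 11->3, 13->4, 14->5, 15->6, 17->7.5, 17->7.5, 21->9, 22->10, 24->11, 26->12, 27->13, 29->14
Step 2: Rank sum for X: R1 = 1 + 2 + 7.5 + 11 + 12 + 13 = 46.5.
Step 3: U_X = R1 - n1(n1+1)/2 = 46.5 - 6*7/2 = 46.5 - 21 = 25.5.
       U_Y = n1*n2 - U_X = 48 - 25.5 = 22.5.
Step 4: Ties are present, so use the tie-corrected normal approximation (with continuity correction) for the p-value.
Step 5: p-value = 0.897167; compare to alpha = 0.05. fail to reject H0.

U_X = 25.5, p = 0.897167, fail to reject H0 at alpha = 0.05.


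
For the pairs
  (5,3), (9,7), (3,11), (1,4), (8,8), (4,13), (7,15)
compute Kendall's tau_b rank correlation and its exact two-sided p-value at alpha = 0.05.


Step 1: Enumerate the 21 unordered pairs (i,j) with i<j and classify each by sign(x_j-x_i) * sign(y_j-y_i).
  (1,2):dx=+4,dy=+4->C; (1,3):dx=-2,dy=+8->D; (1,4):dx=-4,dy=+1->D; (1,5):dx=+3,dy=+5->C
  (1,6):dx=-1,dy=+10->D; (1,7):dx=+2,dy=+12->C; (2,3):dx=-6,dy=+4->D; (2,4):dx=-8,dy=-3->C
  (2,5):dx=-1,dy=+1->D; (2,6):dx=-5,dy=+6->D; (2,7):dx=-2,dy=+8->D; (3,4):dx=-2,dy=-7->C
  (3,5):dx=+5,dy=-3->D; (3,6):dx=+1,dy=+2->C; (3,7):dx=+4,dy=+4->C; (4,5):dx=+7,dy=+4->C
  (4,6):dx=+3,dy=+9->C; (4,7):dx=+6,dy=+11->C; (5,6):dx=-4,dy=+5->D; (5,7):dx=-1,dy=+7->D
  (6,7):dx=+3,dy=+2->C
Step 2: C = 11, D = 10, total pairs = 21.
Step 3: tau = (C - D)/(n(n-1)/2) = (11 - 10)/21 = 0.047619.
Step 4: Exact two-sided p-value (enumerate n! = 5040 permutations of y under H0): p = 1.000000.
Step 5: alpha = 0.05. fail to reject H0.

tau_b = 0.0476 (C=11, D=10), p = 1.000000, fail to reject H0.


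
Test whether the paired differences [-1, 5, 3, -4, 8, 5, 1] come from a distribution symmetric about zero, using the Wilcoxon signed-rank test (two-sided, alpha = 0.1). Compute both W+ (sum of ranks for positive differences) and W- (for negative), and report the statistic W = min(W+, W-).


Step 1: Drop any zero differences (none here) and take |d_i|.
|d| = [1, 5, 3, 4, 8, 5, 1]
Step 2: Midrank |d_i| (ties get averaged ranks).
ranks: |1|->1.5, |5|->5.5, |3|->3, |4|->4, |8|->7, |5|->5.5, |1|->1.5
Step 3: Attach original signs; sum ranks with positive sign and with negative sign.
W+ = 5.5 + 3 + 7 + 5.5 + 1.5 = 22.5
W- = 1.5 + 4 = 5.5
(Check: W+ + W- = 28 should equal n(n+1)/2 = 28.)
Step 4: Test statistic W = min(W+, W-) = 5.5.
Step 5: Ties in |d|, so use the tie-corrected normal approximation.
        E[W] = n(n+1)/4 = 7*8/4 = 14.
        Tie groups: |d|=1 (t=2), |d|=5 (t=2); sum(t^3 - t) = 12.
        Var[W] = n(n+1)(2n+1)/24 - sum(t^3-t)/48 = 840/24 - 12/48 = 34.75.
        z = (W - E[W]) / sqrt(Var[W]) = (5.5 - 14) / 5.8949 = -1.4419.
        Two-sided p = 2*Phi(z) = 0.149325.
Step 6: alpha = 0.1. fail to reject H0.

W+ = 22.5, W- = 5.5, W = min = 5.5, p = 0.149325, fail to reject H0.


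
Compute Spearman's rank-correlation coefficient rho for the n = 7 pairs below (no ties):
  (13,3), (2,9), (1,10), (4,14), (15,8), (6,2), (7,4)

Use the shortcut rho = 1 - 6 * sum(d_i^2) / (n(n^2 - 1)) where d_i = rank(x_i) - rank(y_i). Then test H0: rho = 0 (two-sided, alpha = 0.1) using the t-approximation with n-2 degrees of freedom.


Step 1: Rank x and y separately (midranks; no ties here).
rank(x): 13->6, 2->2, 1->1, 4->3, 15->7, 6->4, 7->5
rank(y): 3->2, 9->5, 10->6, 14->7, 8->4, 2->1, 4->3
Step 2: d_i = R_x(i) - R_y(i); compute d_i^2.
  (6-2)^2=16, (2-5)^2=9, (1-6)^2=25, (3-7)^2=16, (7-4)^2=9, (4-1)^2=9, (5-3)^2=4
sum(d^2) = 88.
Step 3: rho = 1 - 6*88 / (7*(7^2 - 1)) = 1 - 528/336 = -0.571429.
Step 4: Under H0, t = rho * sqrt((n-2)/(1-rho^2)) = -1.5570 ~ t(5).
Step 5: Two-sided p-value from the t-distribution with 5 df = 0.180202.
Step 6: alpha = 0.1. fail to reject H0.

rho = -0.5714, p = 0.180202, fail to reject H0 at alpha = 0.1.


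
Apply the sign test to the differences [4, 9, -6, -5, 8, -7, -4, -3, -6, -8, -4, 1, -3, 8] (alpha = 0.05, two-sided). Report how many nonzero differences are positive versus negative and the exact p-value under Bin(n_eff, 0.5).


Step 1: Discard zero differences. Original n = 14; n_eff = number of nonzero differences = 14.
Nonzero differences (with sign): +4, +9, -6, -5, +8, -7, -4, -3, -6, -8, -4, +1, -3, +8
Step 2: Count signs: positive = 5, negative = 9.
Step 3: Under H0: P(positive) = 0.5, so the number of positives S ~ Bin(14, 0.5).
Step 4: Two-sided exact p-value = sum of Bin(14,0.5) probabilities at or below the observed probability = 0.423950.
Step 5: alpha = 0.05. fail to reject H0.

n_eff = 14, pos = 5, neg = 9, p = 0.423950, fail to reject H0.


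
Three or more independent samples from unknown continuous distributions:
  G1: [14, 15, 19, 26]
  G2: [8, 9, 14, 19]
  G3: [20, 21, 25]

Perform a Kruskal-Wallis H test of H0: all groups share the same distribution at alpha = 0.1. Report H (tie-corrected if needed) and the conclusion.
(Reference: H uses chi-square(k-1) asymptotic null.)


Step 1: Combine all N = 11 observations and assign midranks.
sorted (value, group, rank): (8,G2,1), (9,G2,2), (14,G1,3.5), (14,G2,3.5), (15,G1,5), (19,G1,6.5), (19,G2,6.5), (20,G3,8), (21,G3,9), (25,G3,10), (26,G1,11)
Step 2: Sum ranks within each group.
R_1 = 26 (n_1 = 4)
R_2 = 13 (n_2 = 4)
R_3 = 27 (n_3 = 3)
Step 3: H = 12/(N(N+1)) * sum(R_i^2/n_i) - 3(N+1)
     = 12/(11*12) * (26^2/4 + 13^2/4 + 27^2/3) - 3*12
     = 0.090909 * 454.25 - 36
     = 5.295455.
Step 4: Ties present; correction factor C = 1 - 12/(11^3 - 11) = 0.990909. Corrected H = 5.295455 / 0.990909 = 5.344037.
Step 5: Under H0, H ~ chi^2(2); p-value = 0.069113.
Step 6: alpha = 0.1. reject H0.

H = 5.3440, df = 2, p = 0.069113, reject H0.


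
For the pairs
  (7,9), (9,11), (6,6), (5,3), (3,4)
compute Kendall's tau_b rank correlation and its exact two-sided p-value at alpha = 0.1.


Step 1: Enumerate the 10 unordered pairs (i,j) with i<j and classify each by sign(x_j-x_i) * sign(y_j-y_i).
  (1,2):dx=+2,dy=+2->C; (1,3):dx=-1,dy=-3->C; (1,4):dx=-2,dy=-6->C; (1,5):dx=-4,dy=-5->C
  (2,3):dx=-3,dy=-5->C; (2,4):dx=-4,dy=-8->C; (2,5):dx=-6,dy=-7->C; (3,4):dx=-1,dy=-3->C
  (3,5):dx=-3,dy=-2->C; (4,5):dx=-2,dy=+1->D
Step 2: C = 9, D = 1, total pairs = 10.
Step 3: tau = (C - D)/(n(n-1)/2) = (9 - 1)/10 = 0.800000.
Step 4: Exact two-sided p-value (enumerate n! = 120 permutations of y under H0): p = 0.083333.
Step 5: alpha = 0.1. reject H0.

tau_b = 0.8000 (C=9, D=1), p = 0.083333, reject H0.


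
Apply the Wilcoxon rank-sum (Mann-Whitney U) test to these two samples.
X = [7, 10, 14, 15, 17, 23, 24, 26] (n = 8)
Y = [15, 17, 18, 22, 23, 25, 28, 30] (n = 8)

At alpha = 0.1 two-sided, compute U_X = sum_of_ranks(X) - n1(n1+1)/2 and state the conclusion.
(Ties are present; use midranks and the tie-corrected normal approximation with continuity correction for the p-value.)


Step 1: Combine and sort all 16 observations; assign midranks.
sorted (value, group): (7,X), (10,X), (14,X), (15,X), (15,Y), (17,X), (17,Y), (18,Y), (22,Y), (23,X), (23,Y), (24,X), (25,Y), (26,X), (28,Y), (30,Y)
ranks: 7->1, 10->2, 14->3, 15->4.5, 15->4.5, 17->6.5, 17->6.5, 18->8, 22->9, 23->10.5, 23->10.5, 24->12, 25->13, 26->14, 28->15, 30->16
Step 2: Rank sum for X: R1 = 1 + 2 + 3 + 4.5 + 6.5 + 10.5 + 12 + 14 = 53.5.
Step 3: U_X = R1 - n1(n1+1)/2 = 53.5 - 8*9/2 = 53.5 - 36 = 17.5.
       U_Y = n1*n2 - U_X = 64 - 17.5 = 46.5.
Step 4: Ties are present, so use the tie-corrected normal approximation (with continuity correction) for the p-value.
Step 5: p-value = 0.140603; compare to alpha = 0.1. fail to reject H0.

U_X = 17.5, p = 0.140603, fail to reject H0 at alpha = 0.1.


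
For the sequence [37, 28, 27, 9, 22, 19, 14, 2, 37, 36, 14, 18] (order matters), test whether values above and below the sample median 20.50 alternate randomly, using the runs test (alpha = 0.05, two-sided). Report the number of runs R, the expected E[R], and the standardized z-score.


Step 1: Compute median = 20.50; label A = above, B = below.
Labels in order: AAABABBBAABB  (n_A = 6, n_B = 6)
Step 2: Count runs R = 6.
Step 3: Under H0 (random ordering), E[R] = 2*n_A*n_B/(n_A+n_B) + 1 = 2*6*6/12 + 1 = 7.0000.
        Var[R] = 2*n_A*n_B*(2*n_A*n_B - n_A - n_B) / ((n_A+n_B)^2 * (n_A+n_B-1)) = 4320/1584 = 2.7273.
        SD[R] = 1.6514.
Step 4: Continuity-corrected z = (R + 0.5 - E[R]) / SD[R] = (6 + 0.5 - 7.0000) / 1.6514 = -0.3028.
Step 5: Two-sided p-value via normal approximation = 2*(1 - Phi(|z|)) = 0.762069.
Step 6: alpha = 0.05. fail to reject H0.

R = 6, z = -0.3028, p = 0.762069, fail to reject H0.


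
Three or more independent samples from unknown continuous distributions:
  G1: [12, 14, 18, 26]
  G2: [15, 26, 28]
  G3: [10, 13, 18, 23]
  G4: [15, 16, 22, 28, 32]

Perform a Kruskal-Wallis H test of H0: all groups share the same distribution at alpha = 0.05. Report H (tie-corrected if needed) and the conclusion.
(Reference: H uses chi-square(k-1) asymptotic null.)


Step 1: Combine all N = 16 observations and assign midranks.
sorted (value, group, rank): (10,G3,1), (12,G1,2), (13,G3,3), (14,G1,4), (15,G2,5.5), (15,G4,5.5), (16,G4,7), (18,G1,8.5), (18,G3,8.5), (22,G4,10), (23,G3,11), (26,G1,12.5), (26,G2,12.5), (28,G2,14.5), (28,G4,14.5), (32,G4,16)
Step 2: Sum ranks within each group.
R_1 = 27 (n_1 = 4)
R_2 = 32.5 (n_2 = 3)
R_3 = 23.5 (n_3 = 4)
R_4 = 53 (n_4 = 5)
Step 3: H = 12/(N(N+1)) * sum(R_i^2/n_i) - 3(N+1)
     = 12/(16*17) * (27^2/4 + 32.5^2/3 + 23.5^2/4 + 53^2/5) - 3*17
     = 0.044118 * 1234.2 - 51
     = 3.449816.
Step 4: Ties present; correction factor C = 1 - 24/(16^3 - 16) = 0.994118. Corrected H = 3.449816 / 0.994118 = 3.470229.
Step 5: Under H0, H ~ chi^2(3); p-value = 0.324644.
Step 6: alpha = 0.05. fail to reject H0.

H = 3.4702, df = 3, p = 0.324644, fail to reject H0.


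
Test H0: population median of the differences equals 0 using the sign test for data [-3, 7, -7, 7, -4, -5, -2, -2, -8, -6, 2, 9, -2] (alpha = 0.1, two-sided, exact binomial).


Step 1: Discard zero differences. Original n = 13; n_eff = number of nonzero differences = 13.
Nonzero differences (with sign): -3, +7, -7, +7, -4, -5, -2, -2, -8, -6, +2, +9, -2
Step 2: Count signs: positive = 4, negative = 9.
Step 3: Under H0: P(positive) = 0.5, so the number of positives S ~ Bin(13, 0.5).
Step 4: Two-sided exact p-value = sum of Bin(13,0.5) probabilities at or below the observed probability = 0.266846.
Step 5: alpha = 0.1. fail to reject H0.

n_eff = 13, pos = 4, neg = 9, p = 0.266846, fail to reject H0.


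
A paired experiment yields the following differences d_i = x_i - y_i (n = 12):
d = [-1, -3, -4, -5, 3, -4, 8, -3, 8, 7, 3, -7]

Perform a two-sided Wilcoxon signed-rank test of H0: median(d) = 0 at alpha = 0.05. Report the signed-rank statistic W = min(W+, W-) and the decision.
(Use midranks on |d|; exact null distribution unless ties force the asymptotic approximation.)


Step 1: Drop any zero differences (none here) and take |d_i|.
|d| = [1, 3, 4, 5, 3, 4, 8, 3, 8, 7, 3, 7]
Step 2: Midrank |d_i| (ties get averaged ranks).
ranks: |1|->1, |3|->3.5, |4|->6.5, |5|->8, |3|->3.5, |4|->6.5, |8|->11.5, |3|->3.5, |8|->11.5, |7|->9.5, |3|->3.5, |7|->9.5
Step 3: Attach original signs; sum ranks with positive sign and with negative sign.
W+ = 3.5 + 11.5 + 11.5 + 9.5 + 3.5 = 39.5
W- = 1 + 3.5 + 6.5 + 8 + 6.5 + 3.5 + 9.5 = 38.5
(Check: W+ + W- = 78 should equal n(n+1)/2 = 78.)
Step 4: Test statistic W = min(W+, W-) = 38.5.
Step 5: Ties in |d|, so use the tie-corrected normal approximation.
        E[W] = n(n+1)/4 = 12*13/4 = 39.
        Tie groups: |d|=3 (t=4), |d|=4 (t=2), |d|=7 (t=2), |d|=8 (t=2); sum(t^3 - t) = 78.
        Var[W] = n(n+1)(2n+1)/24 - sum(t^3-t)/48 = 3900/24 - 78/48 = 160.875.
        z = (W - E[W]) / sqrt(Var[W]) = (38.5 - 39) / 12.6837 = -0.0394.
        Two-sided p = 2*Phi(z) = 0.968555.
Step 6: alpha = 0.05. fail to reject H0.

W+ = 39.5, W- = 38.5, W = min = 38.5, p = 0.968555, fail to reject H0.


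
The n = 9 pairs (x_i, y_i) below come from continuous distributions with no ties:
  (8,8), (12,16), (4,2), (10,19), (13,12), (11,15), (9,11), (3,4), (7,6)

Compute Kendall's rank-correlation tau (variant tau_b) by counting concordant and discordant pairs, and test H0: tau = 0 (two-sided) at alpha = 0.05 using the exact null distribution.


Step 1: Enumerate the 36 unordered pairs (i,j) with i<j and classify each by sign(x_j-x_i) * sign(y_j-y_i).
  (1,2):dx=+4,dy=+8->C; (1,3):dx=-4,dy=-6->C; (1,4):dx=+2,dy=+11->C; (1,5):dx=+5,dy=+4->C
  (1,6):dx=+3,dy=+7->C; (1,7):dx=+1,dy=+3->C; (1,8):dx=-5,dy=-4->C; (1,9):dx=-1,dy=-2->C
  (2,3):dx=-8,dy=-14->C; (2,4):dx=-2,dy=+3->D; (2,5):dx=+1,dy=-4->D; (2,6):dx=-1,dy=-1->C
  (2,7):dx=-3,dy=-5->C; (2,8):dx=-9,dy=-12->C; (2,9):dx=-5,dy=-10->C; (3,4):dx=+6,dy=+17->C
  (3,5):dx=+9,dy=+10->C; (3,6):dx=+7,dy=+13->C; (3,7):dx=+5,dy=+9->C; (3,8):dx=-1,dy=+2->D
  (3,9):dx=+3,dy=+4->C; (4,5):dx=+3,dy=-7->D; (4,6):dx=+1,dy=-4->D; (4,7):dx=-1,dy=-8->C
  (4,8):dx=-7,dy=-15->C; (4,9):dx=-3,dy=-13->C; (5,6):dx=-2,dy=+3->D; (5,7):dx=-4,dy=-1->C
  (5,8):dx=-10,dy=-8->C; (5,9):dx=-6,dy=-6->C; (6,7):dx=-2,dy=-4->C; (6,8):dx=-8,dy=-11->C
  (6,9):dx=-4,dy=-9->C; (7,8):dx=-6,dy=-7->C; (7,9):dx=-2,dy=-5->C; (8,9):dx=+4,dy=+2->C
Step 2: C = 30, D = 6, total pairs = 36.
Step 3: tau = (C - D)/(n(n-1)/2) = (30 - 6)/36 = 0.666667.
Step 4: Exact two-sided p-value (enumerate n! = 362880 permutations of y under H0): p = 0.012665.
Step 5: alpha = 0.05. reject H0.

tau_b = 0.6667 (C=30, D=6), p = 0.012665, reject H0.


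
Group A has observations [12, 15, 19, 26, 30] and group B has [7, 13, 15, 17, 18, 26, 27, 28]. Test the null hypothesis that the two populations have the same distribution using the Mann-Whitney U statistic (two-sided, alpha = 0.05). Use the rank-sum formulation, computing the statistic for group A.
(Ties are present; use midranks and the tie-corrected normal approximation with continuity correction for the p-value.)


Step 1: Combine and sort all 13 observations; assign midranks.
sorted (value, group): (7,Y), (12,X), (13,Y), (15,X), (15,Y), (17,Y), (18,Y), (19,X), (26,X), (26,Y), (27,Y), (28,Y), (30,X)
ranks: 7->1, 12->2, 13->3, 15->4.5, 15->4.5, 17->6, 18->7, 19->8, 26->9.5, 26->9.5, 27->11, 28->12, 30->13
Step 2: Rank sum for X: R1 = 2 + 4.5 + 8 + 9.5 + 13 = 37.
Step 3: U_X = R1 - n1(n1+1)/2 = 37 - 5*6/2 = 37 - 15 = 22.
       U_Y = n1*n2 - U_X = 40 - 22 = 18.
Step 4: Ties are present, so use the tie-corrected normal approximation (with continuity correction) for the p-value.
Step 5: p-value = 0.825728; compare to alpha = 0.05. fail to reject H0.

U_X = 22, p = 0.825728, fail to reject H0 at alpha = 0.05.


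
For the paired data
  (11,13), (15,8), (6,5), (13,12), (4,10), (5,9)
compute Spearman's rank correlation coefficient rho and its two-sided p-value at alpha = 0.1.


Step 1: Rank x and y separately (midranks; no ties here).
rank(x): 11->4, 15->6, 6->3, 13->5, 4->1, 5->2
rank(y): 13->6, 8->2, 5->1, 12->5, 10->4, 9->3
Step 2: d_i = R_x(i) - R_y(i); compute d_i^2.
  (4-6)^2=4, (6-2)^2=16, (3-1)^2=4, (5-5)^2=0, (1-4)^2=9, (2-3)^2=1
sum(d^2) = 34.
Step 3: rho = 1 - 6*34 / (6*(6^2 - 1)) = 1 - 204/210 = 0.028571.
Step 4: Under H0, t = rho * sqrt((n-2)/(1-rho^2)) = 0.0572 ~ t(4).
Step 5: Two-sided p-value from the t-distribution with 4 df = 0.957155.
Step 6: alpha = 0.1. fail to reject H0.

rho = 0.0286, p = 0.957155, fail to reject H0 at alpha = 0.1.


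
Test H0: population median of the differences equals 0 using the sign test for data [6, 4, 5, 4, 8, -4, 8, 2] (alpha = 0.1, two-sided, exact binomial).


Step 1: Discard zero differences. Original n = 8; n_eff = number of nonzero differences = 8.
Nonzero differences (with sign): +6, +4, +5, +4, +8, -4, +8, +2
Step 2: Count signs: positive = 7, negative = 1.
Step 3: Under H0: P(positive) = 0.5, so the number of positives S ~ Bin(8, 0.5).
Step 4: Two-sided exact p-value = sum of Bin(8,0.5) probabilities at or below the observed probability = 0.070312.
Step 5: alpha = 0.1. reject H0.

n_eff = 8, pos = 7, neg = 1, p = 0.070312, reject H0.


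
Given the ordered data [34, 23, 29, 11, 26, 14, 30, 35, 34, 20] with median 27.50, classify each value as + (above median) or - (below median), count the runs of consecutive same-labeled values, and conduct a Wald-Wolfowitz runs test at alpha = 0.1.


Step 1: Compute median = 27.50; label A = above, B = below.
Labels in order: ABABBBAAAB  (n_A = 5, n_B = 5)
Step 2: Count runs R = 6.
Step 3: Under H0 (random ordering), E[R] = 2*n_A*n_B/(n_A+n_B) + 1 = 2*5*5/10 + 1 = 6.0000.
        Var[R] = 2*n_A*n_B*(2*n_A*n_B - n_A - n_B) / ((n_A+n_B)^2 * (n_A+n_B-1)) = 2000/900 = 2.2222.
        SD[R] = 1.4907.
Step 4: R = E[R], so z = 0 with no continuity correction.
Step 5: Two-sided p-value via normal approximation = 2*(1 - Phi(|z|)) = 1.000000.
Step 6: alpha = 0.1. fail to reject H0.

R = 6, z = 0.0000, p = 1.000000, fail to reject H0.


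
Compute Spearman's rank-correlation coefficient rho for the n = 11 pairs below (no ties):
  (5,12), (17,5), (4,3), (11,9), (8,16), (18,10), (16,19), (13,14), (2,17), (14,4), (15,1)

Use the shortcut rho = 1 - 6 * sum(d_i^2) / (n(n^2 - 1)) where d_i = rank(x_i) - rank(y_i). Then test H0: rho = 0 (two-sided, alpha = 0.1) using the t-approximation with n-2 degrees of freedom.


Step 1: Rank x and y separately (midranks; no ties here).
rank(x): 5->3, 17->10, 4->2, 11->5, 8->4, 18->11, 16->9, 13->6, 2->1, 14->7, 15->8
rank(y): 12->7, 5->4, 3->2, 9->5, 16->9, 10->6, 19->11, 14->8, 17->10, 4->3, 1->1
Step 2: d_i = R_x(i) - R_y(i); compute d_i^2.
  (3-7)^2=16, (10-4)^2=36, (2-2)^2=0, (5-5)^2=0, (4-9)^2=25, (11-6)^2=25, (9-11)^2=4, (6-8)^2=4, (1-10)^2=81, (7-3)^2=16, (8-1)^2=49
sum(d^2) = 256.
Step 3: rho = 1 - 6*256 / (11*(11^2 - 1)) = 1 - 1536/1320 = -0.163636.
Step 4: Under H0, t = rho * sqrt((n-2)/(1-rho^2)) = -0.4976 ~ t(9).
Step 5: Two-sided p-value from the t-distribution with 9 df = 0.630685.
Step 6: alpha = 0.1. fail to reject H0.

rho = -0.1636, p = 0.630685, fail to reject H0 at alpha = 0.1.


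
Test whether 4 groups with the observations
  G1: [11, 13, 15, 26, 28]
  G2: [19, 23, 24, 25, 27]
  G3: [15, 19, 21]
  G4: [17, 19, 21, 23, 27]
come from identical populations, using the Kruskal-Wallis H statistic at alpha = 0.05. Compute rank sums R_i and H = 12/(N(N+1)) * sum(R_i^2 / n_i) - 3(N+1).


Step 1: Combine all N = 18 observations and assign midranks.
sorted (value, group, rank): (11,G1,1), (13,G1,2), (15,G1,3.5), (15,G3,3.5), (17,G4,5), (19,G2,7), (19,G3,7), (19,G4,7), (21,G3,9.5), (21,G4,9.5), (23,G2,11.5), (23,G4,11.5), (24,G2,13), (25,G2,14), (26,G1,15), (27,G2,16.5), (27,G4,16.5), (28,G1,18)
Step 2: Sum ranks within each group.
R_1 = 39.5 (n_1 = 5)
R_2 = 62 (n_2 = 5)
R_3 = 20 (n_3 = 3)
R_4 = 49.5 (n_4 = 5)
Step 3: H = 12/(N(N+1)) * sum(R_i^2/n_i) - 3(N+1)
     = 12/(18*19) * (39.5^2/5 + 62^2/5 + 20^2/3 + 49.5^2/5) - 3*19
     = 0.035088 * 1704.23 - 57
     = 2.797661.
Step 4: Ties present; correction factor C = 1 - 48/(18^3 - 18) = 0.991744. Corrected H = 2.797661 / 0.991744 = 2.820950.
Step 5: Under H0, H ~ chi^2(3); p-value = 0.420063.
Step 6: alpha = 0.05. fail to reject H0.

H = 2.8210, df = 3, p = 0.420063, fail to reject H0.


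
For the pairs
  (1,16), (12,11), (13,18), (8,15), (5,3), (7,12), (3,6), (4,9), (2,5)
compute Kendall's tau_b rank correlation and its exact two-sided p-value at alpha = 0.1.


Step 1: Enumerate the 36 unordered pairs (i,j) with i<j and classify each by sign(x_j-x_i) * sign(y_j-y_i).
  (1,2):dx=+11,dy=-5->D; (1,3):dx=+12,dy=+2->C; (1,4):dx=+7,dy=-1->D; (1,5):dx=+4,dy=-13->D
  (1,6):dx=+6,dy=-4->D; (1,7):dx=+2,dy=-10->D; (1,8):dx=+3,dy=-7->D; (1,9):dx=+1,dy=-11->D
  (2,3):dx=+1,dy=+7->C; (2,4):dx=-4,dy=+4->D; (2,5):dx=-7,dy=-8->C; (2,6):dx=-5,dy=+1->D
  (2,7):dx=-9,dy=-5->C; (2,8):dx=-8,dy=-2->C; (2,9):dx=-10,dy=-6->C; (3,4):dx=-5,dy=-3->C
  (3,5):dx=-8,dy=-15->C; (3,6):dx=-6,dy=-6->C; (3,7):dx=-10,dy=-12->C; (3,8):dx=-9,dy=-9->C
  (3,9):dx=-11,dy=-13->C; (4,5):dx=-3,dy=-12->C; (4,6):dx=-1,dy=-3->C; (4,7):dx=-5,dy=-9->C
  (4,8):dx=-4,dy=-6->C; (4,9):dx=-6,dy=-10->C; (5,6):dx=+2,dy=+9->C; (5,7):dx=-2,dy=+3->D
  (5,8):dx=-1,dy=+6->D; (5,9):dx=-3,dy=+2->D; (6,7):dx=-4,dy=-6->C; (6,8):dx=-3,dy=-3->C
  (6,9):dx=-5,dy=-7->C; (7,8):dx=+1,dy=+3->C; (7,9):dx=-1,dy=-1->C; (8,9):dx=-2,dy=-4->C
Step 2: C = 24, D = 12, total pairs = 36.
Step 3: tau = (C - D)/(n(n-1)/2) = (24 - 12)/36 = 0.333333.
Step 4: Exact two-sided p-value (enumerate n! = 362880 permutations of y under H0): p = 0.259518.
Step 5: alpha = 0.1. fail to reject H0.

tau_b = 0.3333 (C=24, D=12), p = 0.259518, fail to reject H0.


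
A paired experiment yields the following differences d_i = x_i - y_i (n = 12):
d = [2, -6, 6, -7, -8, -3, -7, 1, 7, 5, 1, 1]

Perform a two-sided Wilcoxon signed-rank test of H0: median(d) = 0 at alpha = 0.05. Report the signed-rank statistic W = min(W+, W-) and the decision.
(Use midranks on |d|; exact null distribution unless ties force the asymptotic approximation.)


Step 1: Drop any zero differences (none here) and take |d_i|.
|d| = [2, 6, 6, 7, 8, 3, 7, 1, 7, 5, 1, 1]
Step 2: Midrank |d_i| (ties get averaged ranks).
ranks: |2|->4, |6|->7.5, |6|->7.5, |7|->10, |8|->12, |3|->5, |7|->10, |1|->2, |7|->10, |5|->6, |1|->2, |1|->2
Step 3: Attach original signs; sum ranks with positive sign and with negative sign.
W+ = 4 + 7.5 + 2 + 10 + 6 + 2 + 2 = 33.5
W- = 7.5 + 10 + 12 + 5 + 10 = 44.5
(Check: W+ + W- = 78 should equal n(n+1)/2 = 78.)
Step 4: Test statistic W = min(W+, W-) = 33.5.
Step 5: Ties in |d|, so use the tie-corrected normal approximation.
        E[W] = n(n+1)/4 = 12*13/4 = 39.
        Tie groups: |d|=1 (t=3), |d|=6 (t=2), |d|=7 (t=3); sum(t^3 - t) = 54.
        Var[W] = n(n+1)(2n+1)/24 - sum(t^3-t)/48 = 3900/24 - 54/48 = 161.375.
        z = (W - E[W]) / sqrt(Var[W]) = (33.5 - 39) / 12.7033 = -0.4330.
        Two-sided p = 2*Phi(z) = 0.665046.
Step 6: alpha = 0.05. fail to reject H0.

W+ = 33.5, W- = 44.5, W = min = 33.5, p = 0.665046, fail to reject H0.


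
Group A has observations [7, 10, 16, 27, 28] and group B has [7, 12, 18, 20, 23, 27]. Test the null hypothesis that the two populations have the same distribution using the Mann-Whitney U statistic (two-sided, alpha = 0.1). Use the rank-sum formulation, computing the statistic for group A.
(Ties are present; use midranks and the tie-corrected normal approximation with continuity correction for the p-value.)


Step 1: Combine and sort all 11 observations; assign midranks.
sorted (value, group): (7,X), (7,Y), (10,X), (12,Y), (16,X), (18,Y), (20,Y), (23,Y), (27,X), (27,Y), (28,X)
ranks: 7->1.5, 7->1.5, 10->3, 12->4, 16->5, 18->6, 20->7, 23->8, 27->9.5, 27->9.5, 28->11
Step 2: Rank sum for X: R1 = 1.5 + 3 + 5 + 9.5 + 11 = 30.
Step 3: U_X = R1 - n1(n1+1)/2 = 30 - 5*6/2 = 30 - 15 = 15.
       U_Y = n1*n2 - U_X = 30 - 15 = 15.
Step 4: Ties are present, so use the tie-corrected normal approximation (with continuity correction) for the p-value.
Step 5: p-value = 1.000000; compare to alpha = 0.1. fail to reject H0.

U_X = 15, p = 1.000000, fail to reject H0 at alpha = 0.1.


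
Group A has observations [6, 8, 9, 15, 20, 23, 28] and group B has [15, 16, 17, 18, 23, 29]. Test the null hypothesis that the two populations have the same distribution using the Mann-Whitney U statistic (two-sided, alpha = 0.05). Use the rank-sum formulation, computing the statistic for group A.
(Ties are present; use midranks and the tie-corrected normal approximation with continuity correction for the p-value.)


Step 1: Combine and sort all 13 observations; assign midranks.
sorted (value, group): (6,X), (8,X), (9,X), (15,X), (15,Y), (16,Y), (17,Y), (18,Y), (20,X), (23,X), (23,Y), (28,X), (29,Y)
ranks: 6->1, 8->2, 9->3, 15->4.5, 15->4.5, 16->6, 17->7, 18->8, 20->9, 23->10.5, 23->10.5, 28->12, 29->13
Step 2: Rank sum for X: R1 = 1 + 2 + 3 + 4.5 + 9 + 10.5 + 12 = 42.
Step 3: U_X = R1 - n1(n1+1)/2 = 42 - 7*8/2 = 42 - 28 = 14.
       U_Y = n1*n2 - U_X = 42 - 14 = 28.
Step 4: Ties are present, so use the tie-corrected normal approximation (with continuity correction) for the p-value.
Step 5: p-value = 0.351785; compare to alpha = 0.05. fail to reject H0.

U_X = 14, p = 0.351785, fail to reject H0 at alpha = 0.05.


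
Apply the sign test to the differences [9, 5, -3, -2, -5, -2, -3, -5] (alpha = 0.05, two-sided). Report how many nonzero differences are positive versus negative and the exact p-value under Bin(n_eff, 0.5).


Step 1: Discard zero differences. Original n = 8; n_eff = number of nonzero differences = 8.
Nonzero differences (with sign): +9, +5, -3, -2, -5, -2, -3, -5
Step 2: Count signs: positive = 2, negative = 6.
Step 3: Under H0: P(positive) = 0.5, so the number of positives S ~ Bin(8, 0.5).
Step 4: Two-sided exact p-value = sum of Bin(8,0.5) probabilities at or below the observed probability = 0.289062.
Step 5: alpha = 0.05. fail to reject H0.

n_eff = 8, pos = 2, neg = 6, p = 0.289062, fail to reject H0.


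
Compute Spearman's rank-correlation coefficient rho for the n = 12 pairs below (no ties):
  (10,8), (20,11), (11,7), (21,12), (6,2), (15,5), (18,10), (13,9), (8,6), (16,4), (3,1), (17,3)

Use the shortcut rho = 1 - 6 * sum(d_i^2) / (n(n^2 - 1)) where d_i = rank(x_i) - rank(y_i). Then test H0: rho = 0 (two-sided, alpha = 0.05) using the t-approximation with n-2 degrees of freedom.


Step 1: Rank x and y separately (midranks; no ties here).
rank(x): 10->4, 20->11, 11->5, 21->12, 6->2, 15->7, 18->10, 13->6, 8->3, 16->8, 3->1, 17->9
rank(y): 8->8, 11->11, 7->7, 12->12, 2->2, 5->5, 10->10, 9->9, 6->6, 4->4, 1->1, 3->3
Step 2: d_i = R_x(i) - R_y(i); compute d_i^2.
  (4-8)^2=16, (11-11)^2=0, (5-7)^2=4, (12-12)^2=0, (2-2)^2=0, (7-5)^2=4, (10-10)^2=0, (6-9)^2=9, (3-6)^2=9, (8-4)^2=16, (1-1)^2=0, (9-3)^2=36
sum(d^2) = 94.
Step 3: rho = 1 - 6*94 / (12*(12^2 - 1)) = 1 - 564/1716 = 0.671329.
Step 4: Under H0, t = rho * sqrt((n-2)/(1-rho^2)) = 2.8643 ~ t(10).
Step 5: Two-sided p-value from the t-distribution with 10 df = 0.016831.
Step 6: alpha = 0.05. reject H0.

rho = 0.6713, p = 0.016831, reject H0 at alpha = 0.05.


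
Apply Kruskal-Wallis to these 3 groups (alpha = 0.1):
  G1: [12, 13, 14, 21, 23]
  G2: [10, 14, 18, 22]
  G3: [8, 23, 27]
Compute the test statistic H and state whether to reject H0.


Step 1: Combine all N = 12 observations and assign midranks.
sorted (value, group, rank): (8,G3,1), (10,G2,2), (12,G1,3), (13,G1,4), (14,G1,5.5), (14,G2,5.5), (18,G2,7), (21,G1,8), (22,G2,9), (23,G1,10.5), (23,G3,10.5), (27,G3,12)
Step 2: Sum ranks within each group.
R_1 = 31 (n_1 = 5)
R_2 = 23.5 (n_2 = 4)
R_3 = 23.5 (n_3 = 3)
Step 3: H = 12/(N(N+1)) * sum(R_i^2/n_i) - 3(N+1)
     = 12/(12*13) * (31^2/5 + 23.5^2/4 + 23.5^2/3) - 3*13
     = 0.076923 * 514.346 - 39
     = 0.565064.
Step 4: Ties present; correction factor C = 1 - 12/(12^3 - 12) = 0.993007. Corrected H = 0.565064 / 0.993007 = 0.569043.
Step 5: Under H0, H ~ chi^2(2); p-value = 0.752374.
Step 6: alpha = 0.1. fail to reject H0.

H = 0.5690, df = 2, p = 0.752374, fail to reject H0.


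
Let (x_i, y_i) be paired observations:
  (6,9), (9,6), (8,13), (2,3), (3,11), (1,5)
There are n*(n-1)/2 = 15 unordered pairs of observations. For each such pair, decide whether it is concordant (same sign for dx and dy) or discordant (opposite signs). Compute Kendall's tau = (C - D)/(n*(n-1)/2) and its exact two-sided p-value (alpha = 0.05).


Step 1: Enumerate the 15 unordered pairs (i,j) with i<j and classify each by sign(x_j-x_i) * sign(y_j-y_i).
  (1,2):dx=+3,dy=-3->D; (1,3):dx=+2,dy=+4->C; (1,4):dx=-4,dy=-6->C; (1,5):dx=-3,dy=+2->D
  (1,6):dx=-5,dy=-4->C; (2,3):dx=-1,dy=+7->D; (2,4):dx=-7,dy=-3->C; (2,5):dx=-6,dy=+5->D
  (2,6):dx=-8,dy=-1->C; (3,4):dx=-6,dy=-10->C; (3,5):dx=-5,dy=-2->C; (3,6):dx=-7,dy=-8->C
  (4,5):dx=+1,dy=+8->C; (4,6):dx=-1,dy=+2->D; (5,6):dx=-2,dy=-6->C
Step 2: C = 10, D = 5, total pairs = 15.
Step 3: tau = (C - D)/(n(n-1)/2) = (10 - 5)/15 = 0.333333.
Step 4: Exact two-sided p-value (enumerate n! = 720 permutations of y under H0): p = 0.469444.
Step 5: alpha = 0.05. fail to reject H0.

tau_b = 0.3333 (C=10, D=5), p = 0.469444, fail to reject H0.


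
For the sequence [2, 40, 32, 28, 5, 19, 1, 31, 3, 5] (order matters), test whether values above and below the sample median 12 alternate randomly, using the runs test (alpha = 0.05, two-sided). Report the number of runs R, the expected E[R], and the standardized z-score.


Step 1: Compute median = 12; label A = above, B = below.
Labels in order: BAAABABABB  (n_A = 5, n_B = 5)
Step 2: Count runs R = 7.
Step 3: Under H0 (random ordering), E[R] = 2*n_A*n_B/(n_A+n_B) + 1 = 2*5*5/10 + 1 = 6.0000.
        Var[R] = 2*n_A*n_B*(2*n_A*n_B - n_A - n_B) / ((n_A+n_B)^2 * (n_A+n_B-1)) = 2000/900 = 2.2222.
        SD[R] = 1.4907.
Step 4: Continuity-corrected z = (R - 0.5 - E[R]) / SD[R] = (7 - 0.5 - 6.0000) / 1.4907 = 0.3354.
Step 5: Two-sided p-value via normal approximation = 2*(1 - Phi(|z|)) = 0.737316.
Step 6: alpha = 0.05. fail to reject H0.

R = 7, z = 0.3354, p = 0.737316, fail to reject H0.


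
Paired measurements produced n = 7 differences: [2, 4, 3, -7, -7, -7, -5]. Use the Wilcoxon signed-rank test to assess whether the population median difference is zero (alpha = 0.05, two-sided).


Step 1: Drop any zero differences (none here) and take |d_i|.
|d| = [2, 4, 3, 7, 7, 7, 5]
Step 2: Midrank |d_i| (ties get averaged ranks).
ranks: |2|->1, |4|->3, |3|->2, |7|->6, |7|->6, |7|->6, |5|->4
Step 3: Attach original signs; sum ranks with positive sign and with negative sign.
W+ = 1 + 3 + 2 = 6
W- = 6 + 6 + 6 + 4 = 22
(Check: W+ + W- = 28 should equal n(n+1)/2 = 28.)
Step 4: Test statistic W = min(W+, W-) = 6.
Step 5: Ties in |d|, so use the tie-corrected normal approximation.
        E[W] = n(n+1)/4 = 7*8/4 = 14.
        Tie groups: |d|=7 (t=3); sum(t^3 - t) = 24.
        Var[W] = n(n+1)(2n+1)/24 - sum(t^3-t)/48 = 840/24 - 24/48 = 34.5.
        z = (W - E[W]) / sqrt(Var[W]) = (6 - 14) / 5.8737 = -1.3620.
        Two-sided p = 2*Phi(z) = 0.173195.
Step 6: alpha = 0.05. fail to reject H0.

W+ = 6, W- = 22, W = min = 6, p = 0.173195, fail to reject H0.


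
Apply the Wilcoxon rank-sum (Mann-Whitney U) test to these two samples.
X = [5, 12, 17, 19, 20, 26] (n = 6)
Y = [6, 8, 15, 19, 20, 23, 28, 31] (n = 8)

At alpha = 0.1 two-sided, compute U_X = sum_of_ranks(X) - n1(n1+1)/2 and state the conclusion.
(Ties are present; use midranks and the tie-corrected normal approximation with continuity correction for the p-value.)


Step 1: Combine and sort all 14 observations; assign midranks.
sorted (value, group): (5,X), (6,Y), (8,Y), (12,X), (15,Y), (17,X), (19,X), (19,Y), (20,X), (20,Y), (23,Y), (26,X), (28,Y), (31,Y)
ranks: 5->1, 6->2, 8->3, 12->4, 15->5, 17->6, 19->7.5, 19->7.5, 20->9.5, 20->9.5, 23->11, 26->12, 28->13, 31->14
Step 2: Rank sum for X: R1 = 1 + 4 + 6 + 7.5 + 9.5 + 12 = 40.
Step 3: U_X = R1 - n1(n1+1)/2 = 40 - 6*7/2 = 40 - 21 = 19.
       U_Y = n1*n2 - U_X = 48 - 19 = 29.
Step 4: Ties are present, so use the tie-corrected normal approximation (with continuity correction) for the p-value.
Step 5: p-value = 0.560413; compare to alpha = 0.1. fail to reject H0.

U_X = 19, p = 0.560413, fail to reject H0 at alpha = 0.1.


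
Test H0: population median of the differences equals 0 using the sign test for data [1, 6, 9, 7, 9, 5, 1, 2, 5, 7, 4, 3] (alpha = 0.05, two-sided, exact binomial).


Step 1: Discard zero differences. Original n = 12; n_eff = number of nonzero differences = 12.
Nonzero differences (with sign): +1, +6, +9, +7, +9, +5, +1, +2, +5, +7, +4, +3
Step 2: Count signs: positive = 12, negative = 0.
Step 3: Under H0: P(positive) = 0.5, so the number of positives S ~ Bin(12, 0.5).
Step 4: Two-sided exact p-value = sum of Bin(12,0.5) probabilities at or below the observed probability = 0.000488.
Step 5: alpha = 0.05. reject H0.

n_eff = 12, pos = 12, neg = 0, p = 0.000488, reject H0.


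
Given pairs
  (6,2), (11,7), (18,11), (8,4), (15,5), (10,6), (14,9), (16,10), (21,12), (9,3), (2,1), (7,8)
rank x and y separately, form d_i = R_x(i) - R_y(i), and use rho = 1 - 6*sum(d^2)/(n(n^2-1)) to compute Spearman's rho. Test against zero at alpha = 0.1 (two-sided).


Step 1: Rank x and y separately (midranks; no ties here).
rank(x): 6->2, 11->7, 18->11, 8->4, 15->9, 10->6, 14->8, 16->10, 21->12, 9->5, 2->1, 7->3
rank(y): 2->2, 7->7, 11->11, 4->4, 5->5, 6->6, 9->9, 10->10, 12->12, 3->3, 1->1, 8->8
Step 2: d_i = R_x(i) - R_y(i); compute d_i^2.
  (2-2)^2=0, (7-7)^2=0, (11-11)^2=0, (4-4)^2=0, (9-5)^2=16, (6-6)^2=0, (8-9)^2=1, (10-10)^2=0, (12-12)^2=0, (5-3)^2=4, (1-1)^2=0, (3-8)^2=25
sum(d^2) = 46.
Step 3: rho = 1 - 6*46 / (12*(12^2 - 1)) = 1 - 276/1716 = 0.839161.
Step 4: Under H0, t = rho * sqrt((n-2)/(1-rho^2)) = 4.8791 ~ t(10).
Step 5: Two-sided p-value from the t-distribution with 10 df = 0.000643.
Step 6: alpha = 0.1. reject H0.

rho = 0.8392, p = 0.000643, reject H0 at alpha = 0.1.


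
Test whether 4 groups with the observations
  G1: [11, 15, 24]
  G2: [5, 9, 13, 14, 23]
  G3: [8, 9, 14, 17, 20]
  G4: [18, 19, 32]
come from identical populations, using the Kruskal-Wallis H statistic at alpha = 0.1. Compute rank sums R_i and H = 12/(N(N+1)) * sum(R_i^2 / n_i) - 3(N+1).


Step 1: Combine all N = 16 observations and assign midranks.
sorted (value, group, rank): (5,G2,1), (8,G3,2), (9,G2,3.5), (9,G3,3.5), (11,G1,5), (13,G2,6), (14,G2,7.5), (14,G3,7.5), (15,G1,9), (17,G3,10), (18,G4,11), (19,G4,12), (20,G3,13), (23,G2,14), (24,G1,15), (32,G4,16)
Step 2: Sum ranks within each group.
R_1 = 29 (n_1 = 3)
R_2 = 32 (n_2 = 5)
R_3 = 36 (n_3 = 5)
R_4 = 39 (n_4 = 3)
Step 3: H = 12/(N(N+1)) * sum(R_i^2/n_i) - 3(N+1)
     = 12/(16*17) * (29^2/3 + 32^2/5 + 36^2/5 + 39^2/3) - 3*17
     = 0.044118 * 1251.33 - 51
     = 4.205882.
Step 4: Ties present; correction factor C = 1 - 12/(16^3 - 16) = 0.997059. Corrected H = 4.205882 / 0.997059 = 4.218289.
Step 5: Under H0, H ~ chi^2(3); p-value = 0.238837.
Step 6: alpha = 0.1. fail to reject H0.

H = 4.2183, df = 3, p = 0.238837, fail to reject H0.


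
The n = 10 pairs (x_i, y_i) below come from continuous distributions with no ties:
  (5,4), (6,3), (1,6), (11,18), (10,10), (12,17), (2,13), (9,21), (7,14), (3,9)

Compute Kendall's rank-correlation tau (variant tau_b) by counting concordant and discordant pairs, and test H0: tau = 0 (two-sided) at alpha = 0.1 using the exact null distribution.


Step 1: Enumerate the 45 unordered pairs (i,j) with i<j and classify each by sign(x_j-x_i) * sign(y_j-y_i).
  (1,2):dx=+1,dy=-1->D; (1,3):dx=-4,dy=+2->D; (1,4):dx=+6,dy=+14->C; (1,5):dx=+5,dy=+6->C
  (1,6):dx=+7,dy=+13->C; (1,7):dx=-3,dy=+9->D; (1,8):dx=+4,dy=+17->C; (1,9):dx=+2,dy=+10->C
  (1,10):dx=-2,dy=+5->D; (2,3):dx=-5,dy=+3->D; (2,4):dx=+5,dy=+15->C; (2,5):dx=+4,dy=+7->C
  (2,6):dx=+6,dy=+14->C; (2,7):dx=-4,dy=+10->D; (2,8):dx=+3,dy=+18->C; (2,9):dx=+1,dy=+11->C
  (2,10):dx=-3,dy=+6->D; (3,4):dx=+10,dy=+12->C; (3,5):dx=+9,dy=+4->C; (3,6):dx=+11,dy=+11->C
  (3,7):dx=+1,dy=+7->C; (3,8):dx=+8,dy=+15->C; (3,9):dx=+6,dy=+8->C; (3,10):dx=+2,dy=+3->C
  (4,5):dx=-1,dy=-8->C; (4,6):dx=+1,dy=-1->D; (4,7):dx=-9,dy=-5->C; (4,8):dx=-2,dy=+3->D
  (4,9):dx=-4,dy=-4->C; (4,10):dx=-8,dy=-9->C; (5,6):dx=+2,dy=+7->C; (5,7):dx=-8,dy=+3->D
  (5,8):dx=-1,dy=+11->D; (5,9):dx=-3,dy=+4->D; (5,10):dx=-7,dy=-1->C; (6,7):dx=-10,dy=-4->C
  (6,8):dx=-3,dy=+4->D; (6,9):dx=-5,dy=-3->C; (6,10):dx=-9,dy=-8->C; (7,8):dx=+7,dy=+8->C
  (7,9):dx=+5,dy=+1->C; (7,10):dx=+1,dy=-4->D; (8,9):dx=-2,dy=-7->C; (8,10):dx=-6,dy=-12->C
  (9,10):dx=-4,dy=-5->C
Step 2: C = 31, D = 14, total pairs = 45.
Step 3: tau = (C - D)/(n(n-1)/2) = (31 - 14)/45 = 0.377778.
Step 4: Exact two-sided p-value (enumerate n! = 3628800 permutations of y under H0): p = 0.155742.
Step 5: alpha = 0.1. fail to reject H0.

tau_b = 0.3778 (C=31, D=14), p = 0.155742, fail to reject H0.


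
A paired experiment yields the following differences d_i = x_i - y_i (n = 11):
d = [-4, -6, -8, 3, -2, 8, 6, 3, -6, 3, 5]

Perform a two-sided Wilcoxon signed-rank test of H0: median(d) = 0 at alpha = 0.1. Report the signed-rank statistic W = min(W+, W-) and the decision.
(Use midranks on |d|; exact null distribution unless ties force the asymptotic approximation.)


Step 1: Drop any zero differences (none here) and take |d_i|.
|d| = [4, 6, 8, 3, 2, 8, 6, 3, 6, 3, 5]
Step 2: Midrank |d_i| (ties get averaged ranks).
ranks: |4|->5, |6|->8, |8|->10.5, |3|->3, |2|->1, |8|->10.5, |6|->8, |3|->3, |6|->8, |3|->3, |5|->6
Step 3: Attach original signs; sum ranks with positive sign and with negative sign.
W+ = 3 + 10.5 + 8 + 3 + 3 + 6 = 33.5
W- = 5 + 8 + 10.5 + 1 + 8 = 32.5
(Check: W+ + W- = 66 should equal n(n+1)/2 = 66.)
Step 4: Test statistic W = min(W+, W-) = 32.5.
Step 5: Ties in |d|, so use the tie-corrected normal approximation.
        E[W] = n(n+1)/4 = 11*12/4 = 33.
        Tie groups: |d|=3 (t=3), |d|=6 (t=3), |d|=8 (t=2); sum(t^3 - t) = 54.
        Var[W] = n(n+1)(2n+1)/24 - sum(t^3-t)/48 = 3036/24 - 54/48 = 125.375.
        z = (W - E[W]) / sqrt(Var[W]) = (32.5 - 33) / 11.1971 = -0.0447.
        Two-sided p = 2*Phi(z) = 0.964383.
Step 6: alpha = 0.1. fail to reject H0.

W+ = 33.5, W- = 32.5, W = min = 32.5, p = 0.964383, fail to reject H0.
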